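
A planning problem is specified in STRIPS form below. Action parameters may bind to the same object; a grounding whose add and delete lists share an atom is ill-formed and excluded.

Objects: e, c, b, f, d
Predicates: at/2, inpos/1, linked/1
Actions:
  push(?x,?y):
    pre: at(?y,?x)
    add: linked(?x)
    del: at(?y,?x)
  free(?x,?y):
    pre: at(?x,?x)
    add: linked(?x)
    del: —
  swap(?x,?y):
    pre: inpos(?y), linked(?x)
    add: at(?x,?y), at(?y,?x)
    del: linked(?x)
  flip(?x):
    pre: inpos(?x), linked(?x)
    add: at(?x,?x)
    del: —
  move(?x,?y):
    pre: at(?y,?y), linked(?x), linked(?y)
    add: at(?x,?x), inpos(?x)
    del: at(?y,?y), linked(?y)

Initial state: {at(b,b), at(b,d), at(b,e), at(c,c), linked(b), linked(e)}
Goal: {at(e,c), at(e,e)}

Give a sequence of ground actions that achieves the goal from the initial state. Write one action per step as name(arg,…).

push(c,c); move(e,b); swap(c,e)

1. push(c,c)  →  {at(b,b), at(b,d), at(b,e), linked(b), linked(c), linked(e)}
2. move(e,b)  →  {at(b,d), at(b,e), at(e,e), inpos(e), linked(c), linked(e)}
3. swap(c,e)  →  {at(b,d), at(b,e), at(c,e), at(e,c), at(e,e), inpos(e), linked(e)}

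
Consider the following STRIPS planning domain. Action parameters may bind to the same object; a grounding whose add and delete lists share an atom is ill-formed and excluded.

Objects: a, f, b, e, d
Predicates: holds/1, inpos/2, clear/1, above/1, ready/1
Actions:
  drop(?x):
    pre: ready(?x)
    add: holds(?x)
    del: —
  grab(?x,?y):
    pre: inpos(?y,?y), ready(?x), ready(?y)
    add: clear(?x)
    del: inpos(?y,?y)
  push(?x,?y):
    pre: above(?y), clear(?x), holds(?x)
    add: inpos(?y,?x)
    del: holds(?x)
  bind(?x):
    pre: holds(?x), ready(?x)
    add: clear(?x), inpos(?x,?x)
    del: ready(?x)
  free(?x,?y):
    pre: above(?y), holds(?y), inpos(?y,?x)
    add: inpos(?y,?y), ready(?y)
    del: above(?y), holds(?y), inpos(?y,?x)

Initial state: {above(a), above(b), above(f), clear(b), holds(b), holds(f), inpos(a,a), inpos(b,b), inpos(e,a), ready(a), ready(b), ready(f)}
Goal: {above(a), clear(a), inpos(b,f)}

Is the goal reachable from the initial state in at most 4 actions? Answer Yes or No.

Yes

1. grab(a,a)  →  {above(a), above(b), above(f), clear(a), clear(b), holds(b), holds(f), inpos(b,b), inpos(e,a), ready(a), ready(b), ready(f)}
2. grab(f,b)  →  {above(a), above(b), above(f), clear(a), clear(b), clear(f), holds(b), holds(f), inpos(e,a), ready(a), ready(b), ready(f)}
3. push(f,b)  →  {above(a), above(b), above(f), clear(a), clear(b), clear(f), holds(b), inpos(b,f), inpos(e,a), ready(a), ready(b), ready(f)}
optimal plan length = 3; 3 ≤ 4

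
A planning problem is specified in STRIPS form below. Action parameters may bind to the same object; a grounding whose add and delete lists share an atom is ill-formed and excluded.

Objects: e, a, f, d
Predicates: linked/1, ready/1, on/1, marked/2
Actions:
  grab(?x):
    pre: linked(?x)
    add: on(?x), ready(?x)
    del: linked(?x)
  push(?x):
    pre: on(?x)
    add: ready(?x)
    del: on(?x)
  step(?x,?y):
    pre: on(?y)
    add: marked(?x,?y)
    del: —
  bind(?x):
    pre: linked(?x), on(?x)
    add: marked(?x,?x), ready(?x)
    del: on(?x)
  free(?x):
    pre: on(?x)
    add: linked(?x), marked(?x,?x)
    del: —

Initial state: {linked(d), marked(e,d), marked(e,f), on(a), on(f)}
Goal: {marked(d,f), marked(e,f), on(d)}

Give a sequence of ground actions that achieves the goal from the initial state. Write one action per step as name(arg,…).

1. grab(d)  →  {marked(e,d), marked(e,f), on(a), on(d), on(f), ready(d)}
2. step(d,f)  →  {marked(d,f), marked(e,d), marked(e,f), on(a), on(d), on(f), ready(d)}

grab(d); step(d,f)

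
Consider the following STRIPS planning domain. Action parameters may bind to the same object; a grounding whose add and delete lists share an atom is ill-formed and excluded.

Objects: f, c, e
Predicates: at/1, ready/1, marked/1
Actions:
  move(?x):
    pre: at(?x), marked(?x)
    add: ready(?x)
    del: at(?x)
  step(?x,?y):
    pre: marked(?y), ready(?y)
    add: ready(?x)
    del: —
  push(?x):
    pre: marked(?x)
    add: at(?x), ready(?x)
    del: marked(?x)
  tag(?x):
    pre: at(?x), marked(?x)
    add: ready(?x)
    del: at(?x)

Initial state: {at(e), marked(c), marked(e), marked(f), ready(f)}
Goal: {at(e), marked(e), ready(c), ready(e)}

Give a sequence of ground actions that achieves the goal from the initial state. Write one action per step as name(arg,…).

step(c,f); step(e,f)

1. step(c,f)  →  {at(e), marked(c), marked(e), marked(f), ready(c), ready(f)}
2. step(e,f)  →  {at(e), marked(c), marked(e), marked(f), ready(c), ready(e), ready(f)}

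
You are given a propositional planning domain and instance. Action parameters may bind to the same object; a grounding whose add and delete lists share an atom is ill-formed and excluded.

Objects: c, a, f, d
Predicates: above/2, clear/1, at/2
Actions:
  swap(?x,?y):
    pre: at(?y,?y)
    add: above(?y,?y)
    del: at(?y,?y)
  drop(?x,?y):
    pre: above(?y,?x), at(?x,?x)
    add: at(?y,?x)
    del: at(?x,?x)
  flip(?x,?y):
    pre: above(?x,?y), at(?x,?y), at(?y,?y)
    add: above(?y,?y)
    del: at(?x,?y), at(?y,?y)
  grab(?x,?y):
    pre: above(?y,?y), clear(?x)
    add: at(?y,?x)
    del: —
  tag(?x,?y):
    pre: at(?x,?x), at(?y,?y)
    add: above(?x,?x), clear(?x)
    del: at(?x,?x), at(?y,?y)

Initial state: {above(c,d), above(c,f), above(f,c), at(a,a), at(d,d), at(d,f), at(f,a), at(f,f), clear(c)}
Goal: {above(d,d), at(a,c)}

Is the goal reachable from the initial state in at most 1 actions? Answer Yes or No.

1. swap(c,a)  →  {above(a,a), above(c,d), above(c,f), above(f,c), at(d,d), at(d,f), at(f,a), at(f,f), clear(c)}
2. swap(c,d)  →  {above(a,a), above(c,d), above(c,f), above(d,d), above(f,c), at(d,f), at(f,a), at(f,f), clear(c)}
3. grab(c,a)  →  {above(a,a), above(c,d), above(c,f), above(d,d), above(f,c), at(a,c), at(d,f), at(f,a), at(f,f), clear(c)}
optimal plan length = 3; 3 > 1

No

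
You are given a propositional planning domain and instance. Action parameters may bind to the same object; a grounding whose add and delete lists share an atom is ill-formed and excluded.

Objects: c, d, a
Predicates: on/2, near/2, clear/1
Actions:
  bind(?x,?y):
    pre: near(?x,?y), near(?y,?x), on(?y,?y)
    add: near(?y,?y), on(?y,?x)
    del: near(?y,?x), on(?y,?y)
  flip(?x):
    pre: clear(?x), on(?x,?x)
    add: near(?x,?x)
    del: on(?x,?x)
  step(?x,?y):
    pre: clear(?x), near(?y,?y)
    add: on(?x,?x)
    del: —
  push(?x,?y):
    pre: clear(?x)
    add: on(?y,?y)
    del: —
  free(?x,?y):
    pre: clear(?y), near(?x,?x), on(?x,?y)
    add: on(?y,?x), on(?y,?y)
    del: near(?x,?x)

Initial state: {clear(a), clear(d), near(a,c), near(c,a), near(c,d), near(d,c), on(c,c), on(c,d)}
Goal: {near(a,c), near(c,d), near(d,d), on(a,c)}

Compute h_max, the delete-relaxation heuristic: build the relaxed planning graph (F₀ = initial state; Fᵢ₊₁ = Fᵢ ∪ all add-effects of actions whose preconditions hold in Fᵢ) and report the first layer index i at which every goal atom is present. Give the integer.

2

F0 = init (8 atoms)
F1 = F0 ∪ {near(c,c), on(a,a), on(c,a), on(d,d)}  (12 atoms)
F2 = F1 ∪ {near(a,a), near(d,d), on(a,c), on(d,c)}  (16 atoms)
goal ⊆ F2  ⇒  h_max = 2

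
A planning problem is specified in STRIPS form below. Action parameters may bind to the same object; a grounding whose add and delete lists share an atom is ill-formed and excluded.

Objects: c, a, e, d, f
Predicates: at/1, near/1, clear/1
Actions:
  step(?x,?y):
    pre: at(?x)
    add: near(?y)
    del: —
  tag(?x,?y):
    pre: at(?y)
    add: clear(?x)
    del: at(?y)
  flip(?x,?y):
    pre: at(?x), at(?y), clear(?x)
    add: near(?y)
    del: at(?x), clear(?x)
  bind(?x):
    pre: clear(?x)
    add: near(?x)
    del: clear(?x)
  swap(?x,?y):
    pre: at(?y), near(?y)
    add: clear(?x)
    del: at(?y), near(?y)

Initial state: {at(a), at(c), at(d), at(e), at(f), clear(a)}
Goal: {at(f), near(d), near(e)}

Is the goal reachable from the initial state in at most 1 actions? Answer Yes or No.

1. step(c,e)  →  {at(a), at(c), at(d), at(e), at(f), clear(a), near(e)}
2. step(c,d)  →  {at(a), at(c), at(d), at(e), at(f), clear(a), near(d), near(e)}
optimal plan length = 2; 2 > 1

No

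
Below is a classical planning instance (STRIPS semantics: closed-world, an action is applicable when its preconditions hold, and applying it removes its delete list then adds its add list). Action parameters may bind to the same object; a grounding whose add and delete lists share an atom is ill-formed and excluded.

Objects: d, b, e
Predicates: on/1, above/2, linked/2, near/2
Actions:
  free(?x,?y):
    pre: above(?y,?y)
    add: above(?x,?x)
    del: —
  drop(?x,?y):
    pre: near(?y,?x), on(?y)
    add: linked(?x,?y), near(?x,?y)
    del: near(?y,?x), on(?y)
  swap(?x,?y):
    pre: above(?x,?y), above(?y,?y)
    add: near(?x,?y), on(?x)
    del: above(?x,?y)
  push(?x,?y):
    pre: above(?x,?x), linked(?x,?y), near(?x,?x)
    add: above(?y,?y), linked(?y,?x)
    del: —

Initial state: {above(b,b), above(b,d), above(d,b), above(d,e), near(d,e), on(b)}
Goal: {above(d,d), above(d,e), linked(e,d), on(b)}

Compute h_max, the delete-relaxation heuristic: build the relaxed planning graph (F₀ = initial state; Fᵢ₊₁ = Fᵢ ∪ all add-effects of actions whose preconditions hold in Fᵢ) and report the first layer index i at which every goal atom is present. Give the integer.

F0 = init (6 atoms)
F1 = F0 ∪ {above(d,d), above(e,e), near(b,b), near(d,b), on(d)}  (11 atoms)
F2 = F1 ∪ {linked(b,d), linked(e,d), near(b,d), near(d,d), near(e,d), near(e,e), on(e)}  (18 atoms)
goal ⊆ F2  ⇒  h_max = 2

2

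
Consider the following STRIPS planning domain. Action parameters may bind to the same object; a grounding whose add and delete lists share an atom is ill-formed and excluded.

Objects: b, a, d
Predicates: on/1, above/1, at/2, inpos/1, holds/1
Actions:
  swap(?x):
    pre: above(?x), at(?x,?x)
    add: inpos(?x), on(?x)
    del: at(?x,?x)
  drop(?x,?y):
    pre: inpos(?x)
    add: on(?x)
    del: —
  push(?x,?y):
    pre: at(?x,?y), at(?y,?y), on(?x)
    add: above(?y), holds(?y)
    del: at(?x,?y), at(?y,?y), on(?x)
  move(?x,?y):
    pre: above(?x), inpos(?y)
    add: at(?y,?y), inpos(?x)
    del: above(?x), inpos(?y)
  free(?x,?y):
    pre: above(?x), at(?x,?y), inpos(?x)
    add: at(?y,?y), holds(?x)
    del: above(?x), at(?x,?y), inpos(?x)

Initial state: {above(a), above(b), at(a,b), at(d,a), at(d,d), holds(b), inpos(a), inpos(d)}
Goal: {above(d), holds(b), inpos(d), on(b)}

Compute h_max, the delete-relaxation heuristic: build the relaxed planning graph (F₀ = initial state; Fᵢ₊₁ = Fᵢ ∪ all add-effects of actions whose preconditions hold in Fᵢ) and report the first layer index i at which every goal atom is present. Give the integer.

2

F0 = init (8 atoms)
F1 = F0 ∪ {at(a,a), at(b,b), holds(a), inpos(b), on(a), on(d)}  (14 atoms)
F2 = F1 ∪ {above(d), holds(d), on(b)}  (17 atoms)
goal ⊆ F2  ⇒  h_max = 2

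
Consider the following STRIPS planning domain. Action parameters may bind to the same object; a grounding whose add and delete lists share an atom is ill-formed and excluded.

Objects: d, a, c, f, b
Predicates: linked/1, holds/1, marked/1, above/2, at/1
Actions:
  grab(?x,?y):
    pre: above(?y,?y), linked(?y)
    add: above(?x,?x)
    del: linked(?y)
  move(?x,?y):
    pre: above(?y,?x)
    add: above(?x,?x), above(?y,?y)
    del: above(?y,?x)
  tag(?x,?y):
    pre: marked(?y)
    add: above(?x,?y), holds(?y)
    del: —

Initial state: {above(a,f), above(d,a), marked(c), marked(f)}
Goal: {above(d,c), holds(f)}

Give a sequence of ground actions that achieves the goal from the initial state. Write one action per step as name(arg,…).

tag(d,c); tag(d,f)

1. tag(d,c)  →  {above(a,f), above(d,a), above(d,c), holds(c), marked(c), marked(f)}
2. tag(d,f)  →  {above(a,f), above(d,a), above(d,c), above(d,f), holds(c), holds(f), marked(c), marked(f)}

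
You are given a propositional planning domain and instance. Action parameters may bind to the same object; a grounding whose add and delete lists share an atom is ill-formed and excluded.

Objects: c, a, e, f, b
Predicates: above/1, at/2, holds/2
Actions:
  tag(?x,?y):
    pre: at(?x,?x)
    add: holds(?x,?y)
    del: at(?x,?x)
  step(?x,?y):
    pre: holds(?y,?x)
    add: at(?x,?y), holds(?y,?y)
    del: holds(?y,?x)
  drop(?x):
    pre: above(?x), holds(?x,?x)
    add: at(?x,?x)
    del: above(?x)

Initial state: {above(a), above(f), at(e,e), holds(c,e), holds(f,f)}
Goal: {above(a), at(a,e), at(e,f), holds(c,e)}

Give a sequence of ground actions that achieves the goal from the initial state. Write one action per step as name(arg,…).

tag(e,a); step(a,e); drop(f); tag(f,e); step(e,f)

1. tag(e,a)  →  {above(a), above(f), holds(c,e), holds(e,a), holds(f,f)}
2. step(a,e)  →  {above(a), above(f), at(a,e), holds(c,e), holds(e,e), holds(f,f)}
3. drop(f)  →  {above(a), at(a,e), at(f,f), holds(c,e), holds(e,e), holds(f,f)}
4. tag(f,e)  →  {above(a), at(a,e), holds(c,e), holds(e,e), holds(f,e), holds(f,f)}
5. step(e,f)  →  {above(a), at(a,e), at(e,f), holds(c,e), holds(e,e), holds(f,f)}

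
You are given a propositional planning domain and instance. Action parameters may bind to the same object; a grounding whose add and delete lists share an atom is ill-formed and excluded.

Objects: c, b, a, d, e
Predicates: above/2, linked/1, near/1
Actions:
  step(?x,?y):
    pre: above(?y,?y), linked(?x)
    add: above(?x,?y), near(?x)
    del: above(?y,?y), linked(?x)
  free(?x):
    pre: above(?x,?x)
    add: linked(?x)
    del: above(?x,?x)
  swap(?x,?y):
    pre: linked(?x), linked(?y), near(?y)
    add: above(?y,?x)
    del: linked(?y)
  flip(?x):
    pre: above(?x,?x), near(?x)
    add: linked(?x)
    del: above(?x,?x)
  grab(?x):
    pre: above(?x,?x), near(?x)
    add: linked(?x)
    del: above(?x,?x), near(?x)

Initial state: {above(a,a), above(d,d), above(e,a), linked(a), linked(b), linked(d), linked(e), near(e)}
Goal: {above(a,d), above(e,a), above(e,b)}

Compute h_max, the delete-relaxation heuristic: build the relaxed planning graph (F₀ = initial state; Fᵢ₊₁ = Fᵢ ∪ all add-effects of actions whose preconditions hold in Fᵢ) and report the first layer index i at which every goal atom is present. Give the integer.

1

F0 = init (8 atoms)
F1 = F0 ∪ {above(a,d), above(b,a), above(b,d), above(d,a), above(e,b), above(e,d), above(e,e), near(a), near(b), near(d)}  (18 atoms)
goal ⊆ F1  ⇒  h_max = 1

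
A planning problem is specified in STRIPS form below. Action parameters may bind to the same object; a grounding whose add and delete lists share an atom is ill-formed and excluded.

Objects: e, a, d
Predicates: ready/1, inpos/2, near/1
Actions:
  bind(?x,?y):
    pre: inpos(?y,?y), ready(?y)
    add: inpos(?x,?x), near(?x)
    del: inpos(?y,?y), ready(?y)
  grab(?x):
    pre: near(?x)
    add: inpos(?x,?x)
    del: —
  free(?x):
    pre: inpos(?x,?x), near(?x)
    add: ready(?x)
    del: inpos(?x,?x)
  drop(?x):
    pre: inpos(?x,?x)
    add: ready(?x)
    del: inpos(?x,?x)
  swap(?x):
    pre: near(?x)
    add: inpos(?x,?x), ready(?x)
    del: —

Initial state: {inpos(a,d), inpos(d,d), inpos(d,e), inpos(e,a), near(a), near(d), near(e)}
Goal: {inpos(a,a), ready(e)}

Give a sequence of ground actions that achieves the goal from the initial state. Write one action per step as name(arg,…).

1. grab(a)  →  {inpos(a,a), inpos(a,d), inpos(d,d), inpos(d,e), inpos(e,a), near(a), near(d), near(e)}
2. swap(e)  →  {inpos(a,a), inpos(a,d), inpos(d,d), inpos(d,e), inpos(e,a), inpos(e,e), near(a), near(d), near(e), ready(e)}

grab(a); swap(e)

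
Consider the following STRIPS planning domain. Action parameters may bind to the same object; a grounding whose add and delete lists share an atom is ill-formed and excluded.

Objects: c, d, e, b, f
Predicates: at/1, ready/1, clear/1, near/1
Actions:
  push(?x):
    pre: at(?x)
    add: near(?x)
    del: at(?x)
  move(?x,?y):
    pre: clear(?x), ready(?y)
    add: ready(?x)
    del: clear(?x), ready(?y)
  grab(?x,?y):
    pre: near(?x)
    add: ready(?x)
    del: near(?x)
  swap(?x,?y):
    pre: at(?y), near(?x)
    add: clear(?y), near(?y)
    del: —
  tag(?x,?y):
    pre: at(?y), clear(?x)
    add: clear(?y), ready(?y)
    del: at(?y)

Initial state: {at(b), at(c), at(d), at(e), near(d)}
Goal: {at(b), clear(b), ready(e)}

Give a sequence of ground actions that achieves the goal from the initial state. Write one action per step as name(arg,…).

swap(d,b); tag(b,e)

1. swap(d,b)  →  {at(b), at(c), at(d), at(e), clear(b), near(b), near(d)}
2. tag(b,e)  →  {at(b), at(c), at(d), clear(b), clear(e), near(b), near(d), ready(e)}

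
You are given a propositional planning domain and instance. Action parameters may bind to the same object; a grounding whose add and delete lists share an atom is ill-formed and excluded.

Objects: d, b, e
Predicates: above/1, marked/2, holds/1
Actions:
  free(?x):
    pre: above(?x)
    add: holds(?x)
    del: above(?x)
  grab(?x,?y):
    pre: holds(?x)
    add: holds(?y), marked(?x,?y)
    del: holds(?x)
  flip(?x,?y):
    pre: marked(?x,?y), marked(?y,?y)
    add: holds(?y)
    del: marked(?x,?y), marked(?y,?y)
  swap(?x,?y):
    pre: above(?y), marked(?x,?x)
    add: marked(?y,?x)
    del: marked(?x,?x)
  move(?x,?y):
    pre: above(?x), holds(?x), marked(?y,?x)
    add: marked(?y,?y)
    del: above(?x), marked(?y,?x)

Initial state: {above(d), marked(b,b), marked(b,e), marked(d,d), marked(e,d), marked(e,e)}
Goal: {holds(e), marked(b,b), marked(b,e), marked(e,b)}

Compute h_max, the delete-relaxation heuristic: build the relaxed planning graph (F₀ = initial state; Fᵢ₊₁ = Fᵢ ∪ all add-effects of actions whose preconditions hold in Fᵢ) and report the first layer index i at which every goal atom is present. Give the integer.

F0 = init (6 atoms)
F1 = F0 ∪ {holds(b), holds(d), holds(e), marked(d,b), marked(d,e)}  (11 atoms)
F2 = F1 ∪ {marked(b,d), marked(e,b)}  (13 atoms)
goal ⊆ F2  ⇒  h_max = 2

2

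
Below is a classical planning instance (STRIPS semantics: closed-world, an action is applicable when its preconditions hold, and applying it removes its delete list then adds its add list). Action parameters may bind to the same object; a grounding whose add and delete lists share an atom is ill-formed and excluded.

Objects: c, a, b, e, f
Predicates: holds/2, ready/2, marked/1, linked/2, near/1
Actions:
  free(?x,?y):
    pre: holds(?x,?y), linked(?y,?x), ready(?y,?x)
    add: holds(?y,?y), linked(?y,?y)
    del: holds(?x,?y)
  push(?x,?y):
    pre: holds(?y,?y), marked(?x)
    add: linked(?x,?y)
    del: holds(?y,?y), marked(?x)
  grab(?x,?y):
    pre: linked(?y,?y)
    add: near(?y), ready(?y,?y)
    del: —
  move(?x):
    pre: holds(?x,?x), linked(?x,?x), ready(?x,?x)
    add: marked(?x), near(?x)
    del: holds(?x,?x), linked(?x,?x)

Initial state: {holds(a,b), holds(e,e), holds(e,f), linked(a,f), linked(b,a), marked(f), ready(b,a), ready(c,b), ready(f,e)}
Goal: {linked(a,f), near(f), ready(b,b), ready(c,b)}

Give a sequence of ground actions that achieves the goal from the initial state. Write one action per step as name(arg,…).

1. free(a,b)  →  {holds(b,b), holds(e,e), holds(e,f), linked(a,f), linked(b,a), linked(b,b), marked(f), ready(b,a), ready(c,b), ready(f,e)}
2. push(f,e)  →  {holds(b,b), holds(e,f), linked(a,f), linked(b,a), linked(b,b), linked(f,e), ready(b,a), ready(c,b), ready(f,e)}
3. free(e,f)  →  {holds(b,b), holds(f,f), linked(a,f), linked(b,a), linked(b,b), linked(f,e), linked(f,f), ready(b,a), ready(c,b), ready(f,e)}
4. grab(c,b)  →  {holds(b,b), holds(f,f), linked(a,f), linked(b,a), linked(b,b), linked(f,e), linked(f,f), near(b), ready(b,a), ready(b,b), ready(c,b), ready(f,e)}
5. grab(c,f)  →  {holds(b,b), holds(f,f), linked(a,f), linked(b,a), linked(b,b), linked(f,e), linked(f,f), near(b), near(f), ready(b,a), ready(b,b), ready(c,b), ready(f,e), ready(f,f)}

free(a,b); push(f,e); free(e,f); grab(c,b); grab(c,f)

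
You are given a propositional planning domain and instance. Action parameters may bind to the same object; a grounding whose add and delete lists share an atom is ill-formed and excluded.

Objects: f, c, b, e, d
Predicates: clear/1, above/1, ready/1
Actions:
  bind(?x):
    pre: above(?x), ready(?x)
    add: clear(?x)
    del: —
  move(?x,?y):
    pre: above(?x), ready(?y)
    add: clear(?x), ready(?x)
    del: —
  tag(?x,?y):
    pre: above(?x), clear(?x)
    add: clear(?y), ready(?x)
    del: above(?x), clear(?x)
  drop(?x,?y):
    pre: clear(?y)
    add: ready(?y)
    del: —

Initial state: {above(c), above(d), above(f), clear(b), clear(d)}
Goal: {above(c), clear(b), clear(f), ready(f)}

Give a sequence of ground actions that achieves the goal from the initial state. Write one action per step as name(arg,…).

tag(d,f); move(f,d)

1. tag(d,f)  →  {above(c), above(f), clear(b), clear(f), ready(d)}
2. move(f,d)  →  {above(c), above(f), clear(b), clear(f), ready(d), ready(f)}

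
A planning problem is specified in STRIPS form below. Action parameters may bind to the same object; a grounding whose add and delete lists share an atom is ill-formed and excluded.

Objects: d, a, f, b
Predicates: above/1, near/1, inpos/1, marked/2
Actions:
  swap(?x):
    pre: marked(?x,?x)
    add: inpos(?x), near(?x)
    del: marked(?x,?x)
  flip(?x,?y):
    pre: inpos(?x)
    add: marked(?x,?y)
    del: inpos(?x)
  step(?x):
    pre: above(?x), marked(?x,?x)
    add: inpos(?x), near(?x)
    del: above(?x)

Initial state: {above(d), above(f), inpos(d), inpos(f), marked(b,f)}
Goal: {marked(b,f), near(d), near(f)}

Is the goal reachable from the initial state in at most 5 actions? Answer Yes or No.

1. flip(d,d)  →  {above(d), above(f), inpos(f), marked(b,f), marked(d,d)}
2. swap(d)  →  {above(d), above(f), inpos(d), inpos(f), marked(b,f), near(d)}
3. flip(f,f)  →  {above(d), above(f), inpos(d), marked(b,f), marked(f,f), near(d)}
4. swap(f)  →  {above(d), above(f), inpos(d), inpos(f), marked(b,f), near(d), near(f)}
optimal plan length = 4; 4 ≤ 5

Yes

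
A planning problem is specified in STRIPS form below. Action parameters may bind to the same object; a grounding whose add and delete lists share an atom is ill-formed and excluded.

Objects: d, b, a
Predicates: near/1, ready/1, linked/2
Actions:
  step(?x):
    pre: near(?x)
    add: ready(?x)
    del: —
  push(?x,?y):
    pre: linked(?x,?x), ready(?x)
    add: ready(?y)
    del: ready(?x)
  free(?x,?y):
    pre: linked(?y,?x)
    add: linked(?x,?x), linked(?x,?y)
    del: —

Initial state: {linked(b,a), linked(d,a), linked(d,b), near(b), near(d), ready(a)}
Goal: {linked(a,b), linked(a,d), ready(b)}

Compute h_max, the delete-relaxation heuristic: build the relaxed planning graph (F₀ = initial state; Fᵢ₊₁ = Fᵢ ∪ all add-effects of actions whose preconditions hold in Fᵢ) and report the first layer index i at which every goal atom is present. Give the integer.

1

F0 = init (6 atoms)
F1 = F0 ∪ {linked(a,a), linked(a,b), linked(a,d), linked(b,b), linked(b,d), ready(b), ready(d)}  (13 atoms)
goal ⊆ F1  ⇒  h_max = 1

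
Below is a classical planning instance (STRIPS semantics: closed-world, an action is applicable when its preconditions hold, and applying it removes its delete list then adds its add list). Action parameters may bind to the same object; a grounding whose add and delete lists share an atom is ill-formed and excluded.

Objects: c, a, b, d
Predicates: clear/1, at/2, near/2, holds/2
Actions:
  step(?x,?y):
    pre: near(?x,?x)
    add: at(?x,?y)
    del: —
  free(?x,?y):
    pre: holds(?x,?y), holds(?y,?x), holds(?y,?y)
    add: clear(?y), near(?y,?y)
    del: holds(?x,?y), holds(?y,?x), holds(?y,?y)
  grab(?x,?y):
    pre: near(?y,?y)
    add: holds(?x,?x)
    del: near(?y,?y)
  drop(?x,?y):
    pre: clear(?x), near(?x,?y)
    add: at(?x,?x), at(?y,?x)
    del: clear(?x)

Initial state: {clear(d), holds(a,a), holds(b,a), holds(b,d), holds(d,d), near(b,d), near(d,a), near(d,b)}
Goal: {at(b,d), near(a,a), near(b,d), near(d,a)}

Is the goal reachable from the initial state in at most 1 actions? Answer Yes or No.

1. free(a,a)  →  {clear(a), clear(d), holds(b,a), holds(b,d), holds(d,d), near(a,a), near(b,d), near(d,a), near(d,b)}
2. drop(d,b)  →  {at(b,d), at(d,d), clear(a), holds(b,a), holds(b,d), holds(d,d), near(a,a), near(b,d), near(d,a), near(d,b)}
optimal plan length = 2; 2 > 1

No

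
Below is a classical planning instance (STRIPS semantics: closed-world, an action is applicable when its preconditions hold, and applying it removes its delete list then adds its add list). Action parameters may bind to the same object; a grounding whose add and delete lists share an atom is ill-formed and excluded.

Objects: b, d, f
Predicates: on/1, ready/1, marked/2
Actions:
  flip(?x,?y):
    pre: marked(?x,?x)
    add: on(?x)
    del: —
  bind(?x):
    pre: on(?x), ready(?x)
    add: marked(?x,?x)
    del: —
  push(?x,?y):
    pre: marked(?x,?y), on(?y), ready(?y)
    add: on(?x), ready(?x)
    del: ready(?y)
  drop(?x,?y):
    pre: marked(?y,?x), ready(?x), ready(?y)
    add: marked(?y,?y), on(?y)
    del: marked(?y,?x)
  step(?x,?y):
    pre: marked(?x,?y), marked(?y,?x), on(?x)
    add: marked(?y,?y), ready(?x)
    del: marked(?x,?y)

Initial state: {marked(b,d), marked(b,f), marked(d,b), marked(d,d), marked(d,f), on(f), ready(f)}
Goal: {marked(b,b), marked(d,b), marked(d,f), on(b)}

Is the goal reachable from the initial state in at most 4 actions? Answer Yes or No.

1. push(b,f)  →  {marked(b,d), marked(b,f), marked(d,b), marked(d,d), marked(d,f), on(b), on(f), ready(b)}
2. bind(b)  →  {marked(b,b), marked(b,d), marked(b,f), marked(d,b), marked(d,d), marked(d,f), on(b), on(f), ready(b)}
optimal plan length = 2; 2 ≤ 4

Yes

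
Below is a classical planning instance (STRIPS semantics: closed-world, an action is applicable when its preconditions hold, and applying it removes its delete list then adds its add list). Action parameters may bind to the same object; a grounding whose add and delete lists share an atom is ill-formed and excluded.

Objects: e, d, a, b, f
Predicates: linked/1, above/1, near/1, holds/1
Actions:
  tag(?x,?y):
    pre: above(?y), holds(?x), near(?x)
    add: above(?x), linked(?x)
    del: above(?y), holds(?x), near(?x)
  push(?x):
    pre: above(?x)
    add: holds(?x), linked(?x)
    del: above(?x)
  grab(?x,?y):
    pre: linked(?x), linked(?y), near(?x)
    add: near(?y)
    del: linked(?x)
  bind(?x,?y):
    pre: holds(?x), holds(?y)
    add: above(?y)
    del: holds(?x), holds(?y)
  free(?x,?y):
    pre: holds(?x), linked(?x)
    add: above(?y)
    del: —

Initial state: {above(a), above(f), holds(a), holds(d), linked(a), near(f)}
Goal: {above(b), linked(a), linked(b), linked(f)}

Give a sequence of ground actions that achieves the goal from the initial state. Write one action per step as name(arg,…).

push(f); free(a,b); push(b); bind(d,b)

1. push(f)  →  {above(a), holds(a), holds(d), holds(f), linked(a), linked(f), near(f)}
2. free(a,b)  →  {above(a), above(b), holds(a), holds(d), holds(f), linked(a), linked(f), near(f)}
3. push(b)  →  {above(a), holds(a), holds(b), holds(d), holds(f), linked(a), linked(b), linked(f), near(f)}
4. bind(d,b)  →  {above(a), above(b), holds(a), holds(f), linked(a), linked(b), linked(f), near(f)}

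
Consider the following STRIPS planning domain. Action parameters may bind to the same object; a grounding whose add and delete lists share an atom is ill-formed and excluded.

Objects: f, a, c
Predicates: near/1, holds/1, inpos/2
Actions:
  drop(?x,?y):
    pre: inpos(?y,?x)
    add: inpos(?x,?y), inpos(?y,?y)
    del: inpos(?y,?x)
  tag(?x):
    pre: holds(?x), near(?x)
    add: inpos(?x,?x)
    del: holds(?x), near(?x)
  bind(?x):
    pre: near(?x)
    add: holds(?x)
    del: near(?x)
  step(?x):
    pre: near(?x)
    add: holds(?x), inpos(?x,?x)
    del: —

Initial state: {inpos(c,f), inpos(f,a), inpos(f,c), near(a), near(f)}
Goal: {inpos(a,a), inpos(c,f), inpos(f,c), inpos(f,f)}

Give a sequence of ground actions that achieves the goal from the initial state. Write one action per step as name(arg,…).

1. drop(a,f)  →  {inpos(a,f), inpos(c,f), inpos(f,c), inpos(f,f), near(a), near(f)}
2. drop(f,a)  →  {inpos(a,a), inpos(c,f), inpos(f,a), inpos(f,c), inpos(f,f), near(a), near(f)}

drop(a,f); drop(f,a)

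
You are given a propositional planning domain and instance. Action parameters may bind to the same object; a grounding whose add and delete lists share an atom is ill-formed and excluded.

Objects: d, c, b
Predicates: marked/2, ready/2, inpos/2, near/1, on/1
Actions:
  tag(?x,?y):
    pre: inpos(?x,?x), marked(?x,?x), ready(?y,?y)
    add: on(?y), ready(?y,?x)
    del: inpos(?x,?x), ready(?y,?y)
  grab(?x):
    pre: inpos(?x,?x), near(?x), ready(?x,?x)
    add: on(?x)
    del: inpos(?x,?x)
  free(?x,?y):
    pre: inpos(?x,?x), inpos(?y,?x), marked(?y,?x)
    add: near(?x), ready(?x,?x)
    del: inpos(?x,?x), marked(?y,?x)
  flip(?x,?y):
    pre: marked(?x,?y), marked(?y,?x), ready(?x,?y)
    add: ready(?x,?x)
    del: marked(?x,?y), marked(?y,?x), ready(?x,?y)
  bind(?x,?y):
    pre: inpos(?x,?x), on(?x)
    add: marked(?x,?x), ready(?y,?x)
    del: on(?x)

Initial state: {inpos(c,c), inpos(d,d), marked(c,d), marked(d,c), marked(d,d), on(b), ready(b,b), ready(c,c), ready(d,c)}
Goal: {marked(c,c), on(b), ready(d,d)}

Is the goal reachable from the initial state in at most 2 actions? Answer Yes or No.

No

1. tag(d,c)  →  {inpos(c,c), marked(c,d), marked(d,c), marked(d,d), on(b), on(c), ready(b,b), ready(c,d), ready(d,c)}
2. flip(d,c)  →  {inpos(c,c), marked(d,d), on(b), on(c), ready(b,b), ready(c,d), ready(d,d)}
3. bind(c,d)  →  {inpos(c,c), marked(c,c), marked(d,d), on(b), ready(b,b), ready(c,d), ready(d,c), ready(d,d)}
optimal plan length = 3; 3 > 2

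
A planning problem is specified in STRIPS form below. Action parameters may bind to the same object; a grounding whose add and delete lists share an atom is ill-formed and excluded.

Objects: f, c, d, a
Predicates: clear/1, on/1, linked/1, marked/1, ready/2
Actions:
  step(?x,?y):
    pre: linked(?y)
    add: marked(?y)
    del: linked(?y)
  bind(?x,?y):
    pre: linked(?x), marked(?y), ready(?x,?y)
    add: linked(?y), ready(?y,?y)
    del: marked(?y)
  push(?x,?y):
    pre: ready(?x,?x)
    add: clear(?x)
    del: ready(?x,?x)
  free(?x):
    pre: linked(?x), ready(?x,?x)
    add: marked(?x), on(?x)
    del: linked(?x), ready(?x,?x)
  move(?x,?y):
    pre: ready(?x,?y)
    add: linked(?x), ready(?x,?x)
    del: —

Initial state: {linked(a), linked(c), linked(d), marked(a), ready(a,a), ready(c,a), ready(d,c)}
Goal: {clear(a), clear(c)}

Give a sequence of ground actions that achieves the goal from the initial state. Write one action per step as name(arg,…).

1. push(a,f)  →  {clear(a), linked(a), linked(c), linked(d), marked(a), ready(c,a), ready(d,c)}
2. move(c,a)  →  {clear(a), linked(a), linked(c), linked(d), marked(a), ready(c,a), ready(c,c), ready(d,c)}
3. push(c,f)  →  {clear(a), clear(c), linked(a), linked(c), linked(d), marked(a), ready(c,a), ready(d,c)}

push(a,f); move(c,a); push(c,f)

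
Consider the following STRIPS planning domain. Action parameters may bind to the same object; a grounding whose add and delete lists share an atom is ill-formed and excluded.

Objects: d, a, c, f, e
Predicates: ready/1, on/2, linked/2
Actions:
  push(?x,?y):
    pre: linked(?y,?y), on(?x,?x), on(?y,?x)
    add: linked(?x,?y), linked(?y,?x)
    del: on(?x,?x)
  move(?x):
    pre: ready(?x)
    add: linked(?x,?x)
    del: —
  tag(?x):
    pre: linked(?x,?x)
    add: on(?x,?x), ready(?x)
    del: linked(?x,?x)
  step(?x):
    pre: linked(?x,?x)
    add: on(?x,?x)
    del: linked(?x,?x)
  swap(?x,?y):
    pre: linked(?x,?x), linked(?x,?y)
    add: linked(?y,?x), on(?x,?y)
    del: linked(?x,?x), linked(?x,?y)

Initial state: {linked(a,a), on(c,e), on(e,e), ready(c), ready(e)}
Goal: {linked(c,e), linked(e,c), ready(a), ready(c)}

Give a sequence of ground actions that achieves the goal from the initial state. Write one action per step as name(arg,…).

1. move(c)  →  {linked(a,a), linked(c,c), on(c,e), on(e,e), ready(c), ready(e)}
2. push(e,c)  →  {linked(a,a), linked(c,c), linked(c,e), linked(e,c), on(c,e), ready(c), ready(e)}
3. tag(a)  →  {linked(c,c), linked(c,e), linked(e,c), on(a,a), on(c,e), ready(a), ready(c), ready(e)}

move(c); push(e,c); tag(a)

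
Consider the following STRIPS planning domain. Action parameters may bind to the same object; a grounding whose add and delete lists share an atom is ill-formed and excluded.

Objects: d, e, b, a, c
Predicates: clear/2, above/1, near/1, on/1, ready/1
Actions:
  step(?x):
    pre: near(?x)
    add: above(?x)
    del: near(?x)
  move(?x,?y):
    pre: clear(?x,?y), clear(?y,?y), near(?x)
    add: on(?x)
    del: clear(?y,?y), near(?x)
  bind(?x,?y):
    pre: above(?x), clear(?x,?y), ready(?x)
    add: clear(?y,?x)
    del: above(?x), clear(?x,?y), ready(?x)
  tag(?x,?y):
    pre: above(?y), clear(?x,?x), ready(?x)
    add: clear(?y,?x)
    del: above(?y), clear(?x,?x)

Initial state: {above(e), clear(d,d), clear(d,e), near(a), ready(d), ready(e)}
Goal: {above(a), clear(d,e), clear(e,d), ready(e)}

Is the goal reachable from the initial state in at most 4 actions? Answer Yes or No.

1. step(a)  →  {above(a), above(e), clear(d,d), clear(d,e), ready(d), ready(e)}
2. tag(d,e)  →  {above(a), clear(d,e), clear(e,d), ready(d), ready(e)}
optimal plan length = 2; 2 ≤ 4

Yes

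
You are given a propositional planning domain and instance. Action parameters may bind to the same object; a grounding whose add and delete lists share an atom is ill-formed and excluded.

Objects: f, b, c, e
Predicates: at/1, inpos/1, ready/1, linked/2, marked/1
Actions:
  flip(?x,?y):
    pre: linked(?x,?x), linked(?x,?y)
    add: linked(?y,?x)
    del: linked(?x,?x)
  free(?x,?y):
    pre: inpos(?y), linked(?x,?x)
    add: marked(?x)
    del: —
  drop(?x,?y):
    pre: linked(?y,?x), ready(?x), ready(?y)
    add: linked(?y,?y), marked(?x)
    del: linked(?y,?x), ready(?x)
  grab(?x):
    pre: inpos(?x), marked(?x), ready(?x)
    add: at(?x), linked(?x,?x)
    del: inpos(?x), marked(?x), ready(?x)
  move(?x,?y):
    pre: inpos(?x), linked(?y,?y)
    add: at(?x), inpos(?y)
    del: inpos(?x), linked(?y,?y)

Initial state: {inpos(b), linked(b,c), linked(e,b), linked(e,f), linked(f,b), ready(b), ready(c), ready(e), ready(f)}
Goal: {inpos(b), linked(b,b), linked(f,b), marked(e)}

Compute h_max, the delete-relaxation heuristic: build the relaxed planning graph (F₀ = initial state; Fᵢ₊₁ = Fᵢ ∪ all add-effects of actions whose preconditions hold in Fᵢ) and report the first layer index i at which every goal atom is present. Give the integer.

F0 = init (9 atoms)
F1 = F0 ∪ {linked(b,b), linked(e,e), linked(f,f), marked(b), marked(c), marked(f)}  (15 atoms)
F2 = F1 ∪ {at(b), inpos(e), inpos(f), linked(b,e), linked(b,f), linked(c,b), linked(f,e), marked(e)}  (23 atoms)
goal ⊆ F2  ⇒  h_max = 2

2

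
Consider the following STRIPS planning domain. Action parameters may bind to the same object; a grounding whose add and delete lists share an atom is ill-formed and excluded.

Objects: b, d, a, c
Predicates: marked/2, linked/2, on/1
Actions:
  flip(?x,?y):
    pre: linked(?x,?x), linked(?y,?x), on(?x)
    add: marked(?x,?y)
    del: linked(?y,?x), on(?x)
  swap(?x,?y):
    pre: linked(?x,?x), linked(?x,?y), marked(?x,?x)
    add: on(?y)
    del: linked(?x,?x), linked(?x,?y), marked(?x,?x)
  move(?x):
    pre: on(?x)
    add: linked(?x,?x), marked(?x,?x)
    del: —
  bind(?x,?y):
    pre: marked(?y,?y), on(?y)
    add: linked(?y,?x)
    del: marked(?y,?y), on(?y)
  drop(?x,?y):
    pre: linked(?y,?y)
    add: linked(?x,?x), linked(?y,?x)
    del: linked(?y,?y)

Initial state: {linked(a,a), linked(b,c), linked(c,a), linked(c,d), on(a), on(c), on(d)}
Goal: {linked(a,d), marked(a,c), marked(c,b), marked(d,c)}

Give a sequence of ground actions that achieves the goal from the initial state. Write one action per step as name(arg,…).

1. flip(a,c)  →  {linked(a,a), linked(b,c), linked(c,d), marked(a,c), on(c), on(d)}
2. move(c)  →  {linked(a,a), linked(b,c), linked(c,c), linked(c,d), marked(a,c), marked(c,c), on(c), on(d)}
3. flip(c,b)  →  {linked(a,a), linked(c,c), linked(c,d), marked(a,c), marked(c,b), marked(c,c), on(d)}
4. drop(d,a)  →  {linked(a,d), linked(c,c), linked(c,d), linked(d,d), marked(a,c), marked(c,b), marked(c,c), on(d)}
5. flip(d,c)  →  {linked(a,d), linked(c,c), linked(d,d), marked(a,c), marked(c,b), marked(c,c), marked(d,c)}

flip(a,c); move(c); flip(c,b); drop(d,a); flip(d,c)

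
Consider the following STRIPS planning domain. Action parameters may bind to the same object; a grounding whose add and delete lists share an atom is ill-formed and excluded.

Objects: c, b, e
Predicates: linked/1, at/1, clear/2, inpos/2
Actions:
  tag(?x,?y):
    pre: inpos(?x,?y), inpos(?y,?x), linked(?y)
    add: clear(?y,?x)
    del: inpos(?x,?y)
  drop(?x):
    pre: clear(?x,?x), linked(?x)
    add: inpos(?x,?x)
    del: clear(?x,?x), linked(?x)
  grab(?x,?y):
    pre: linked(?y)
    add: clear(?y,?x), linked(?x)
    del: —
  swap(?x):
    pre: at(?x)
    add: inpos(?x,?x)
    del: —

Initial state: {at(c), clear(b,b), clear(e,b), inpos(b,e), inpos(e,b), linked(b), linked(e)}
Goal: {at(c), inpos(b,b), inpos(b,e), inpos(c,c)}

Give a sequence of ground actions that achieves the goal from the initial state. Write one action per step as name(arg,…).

1. drop(b)  →  {at(c), clear(e,b), inpos(b,b), inpos(b,e), inpos(e,b), linked(e)}
2. swap(c)  →  {at(c), clear(e,b), inpos(b,b), inpos(b,e), inpos(c,c), inpos(e,b), linked(e)}

drop(b); swap(c)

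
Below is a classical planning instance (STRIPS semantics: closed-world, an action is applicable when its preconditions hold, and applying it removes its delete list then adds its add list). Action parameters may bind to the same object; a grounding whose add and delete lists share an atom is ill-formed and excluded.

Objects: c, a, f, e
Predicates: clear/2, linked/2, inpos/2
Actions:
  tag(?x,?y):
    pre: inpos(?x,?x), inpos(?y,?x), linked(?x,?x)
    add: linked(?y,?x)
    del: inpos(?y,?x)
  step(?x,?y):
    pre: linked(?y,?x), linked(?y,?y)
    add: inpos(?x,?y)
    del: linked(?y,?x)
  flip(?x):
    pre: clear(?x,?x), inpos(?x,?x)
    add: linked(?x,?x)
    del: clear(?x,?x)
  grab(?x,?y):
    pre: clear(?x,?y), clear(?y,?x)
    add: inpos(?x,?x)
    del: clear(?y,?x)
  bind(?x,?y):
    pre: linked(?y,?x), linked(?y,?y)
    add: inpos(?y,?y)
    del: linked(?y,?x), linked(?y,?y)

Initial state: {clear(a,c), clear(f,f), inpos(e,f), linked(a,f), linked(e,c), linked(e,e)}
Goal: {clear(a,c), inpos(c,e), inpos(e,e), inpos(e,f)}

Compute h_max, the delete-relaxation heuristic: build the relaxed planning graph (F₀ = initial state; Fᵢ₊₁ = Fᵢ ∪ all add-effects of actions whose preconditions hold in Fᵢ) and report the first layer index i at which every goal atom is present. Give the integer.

F0 = init (6 atoms)
F1 = F0 ∪ {inpos(c,e), inpos(e,e), inpos(f,f)}  (9 atoms)
goal ⊆ F1  ⇒  h_max = 1

1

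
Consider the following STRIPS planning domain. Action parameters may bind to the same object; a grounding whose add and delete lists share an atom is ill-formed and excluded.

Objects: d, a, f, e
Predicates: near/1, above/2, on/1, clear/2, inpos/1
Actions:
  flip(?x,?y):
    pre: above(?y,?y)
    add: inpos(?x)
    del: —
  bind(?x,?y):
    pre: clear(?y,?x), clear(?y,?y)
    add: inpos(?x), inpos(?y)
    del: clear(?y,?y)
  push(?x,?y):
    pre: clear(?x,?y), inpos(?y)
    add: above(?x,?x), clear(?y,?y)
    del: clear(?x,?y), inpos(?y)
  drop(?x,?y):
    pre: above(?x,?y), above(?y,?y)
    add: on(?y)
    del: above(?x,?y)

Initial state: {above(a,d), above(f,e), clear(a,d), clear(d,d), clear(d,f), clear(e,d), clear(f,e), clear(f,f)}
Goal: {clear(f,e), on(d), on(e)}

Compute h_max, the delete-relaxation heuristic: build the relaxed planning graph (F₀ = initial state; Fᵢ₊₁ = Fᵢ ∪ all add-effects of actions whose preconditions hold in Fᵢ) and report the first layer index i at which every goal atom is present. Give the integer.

3

F0 = init (8 atoms)
F1 = F0 ∪ {inpos(d), inpos(e), inpos(f)}  (11 atoms)
F2 = F1 ∪ {above(a,a), above(d,d), above(e,e), above(f,f), clear(e,e)}  (16 atoms)
F3 = F2 ∪ {inpos(a), on(a), on(d), on(e), on(f)}  (21 atoms)
goal ⊆ F3  ⇒  h_max = 3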